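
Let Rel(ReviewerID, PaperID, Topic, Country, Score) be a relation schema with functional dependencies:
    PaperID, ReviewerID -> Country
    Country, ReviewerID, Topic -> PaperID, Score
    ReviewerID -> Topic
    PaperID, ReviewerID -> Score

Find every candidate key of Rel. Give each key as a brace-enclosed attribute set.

{Country, ReviewerID}, {PaperID, ReviewerID}

Attributes never on any right-hand side: {ReviewerID} — every candidate key must contain it.
{Country, ReviewerID}⁺ = {Country, PaperID, ReviewerID, Score, Topic} — all of the relation — so {Country, ReviewerID} is a candidate key.
{PaperID, ReviewerID}⁺ = {Country, PaperID, ReviewerID, Score, Topic} — all of the relation — so {PaperID, ReviewerID} is a candidate key.
No proper subset of any of these is a key, and no other minimal superkey exists.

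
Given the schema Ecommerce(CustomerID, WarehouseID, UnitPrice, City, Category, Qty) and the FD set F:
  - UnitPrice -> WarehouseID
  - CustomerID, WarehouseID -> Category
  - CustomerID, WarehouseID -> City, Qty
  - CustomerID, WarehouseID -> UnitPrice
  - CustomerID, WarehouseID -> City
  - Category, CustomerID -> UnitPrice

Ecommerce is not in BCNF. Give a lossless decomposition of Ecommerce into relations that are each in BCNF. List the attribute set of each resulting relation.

{Category, City, CustomerID, Qty, UnitPrice}; {UnitPrice, WarehouseID}

Candidate keys of the original relation: {Category, CustomerID}, {CustomerID, UnitPrice}, {CustomerID, WarehouseID}.
In {Category, City, CustomerID, Qty, UnitPrice, WarehouseID}, {UnitPrice} is not a superkey ({UnitPrice}⁺ restricted to this set is {UnitPrice, WarehouseID}), so split on UnitPrice -> WarehouseID into {UnitPrice, WarehouseID} and {Category, City, CustomerID, Qty, UnitPrice}.
{UnitPrice, WarehouseID} has no BCNF violation.
{Category, City, CustomerID, Qty, UnitPrice} has no BCNF violation.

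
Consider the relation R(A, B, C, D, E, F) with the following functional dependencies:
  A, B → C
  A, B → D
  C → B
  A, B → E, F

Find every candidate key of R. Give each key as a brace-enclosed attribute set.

{A, B}, {A, C}

No FD produces {A}, so it must be in every candidate key.
{A, B} is a candidate key since {A, B}⁺ = {A, B, C, D, E, F} covers every attribute.
{A, C} is a candidate key since {A, C}⁺ = {A, B, C, D, E, F} covers every attribute.
Any other superkey properly contains one of these, so there are no further candidate keys.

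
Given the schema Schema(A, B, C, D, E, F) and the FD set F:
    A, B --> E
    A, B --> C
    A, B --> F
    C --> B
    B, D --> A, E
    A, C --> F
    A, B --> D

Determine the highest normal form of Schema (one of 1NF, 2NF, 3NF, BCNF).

3NF

Candidate keys: {A, B}, {A, C}, {B, D}, {C, D}. Prime attributes: {A, B, C, D}.
C --> B: {C}⁺ = {B, C}, which is not all of the attributes, so the left side is not a superkey — BCNF is violated.
But every attribute on its right side ({B}) is prime, and the same holds for every other non-superkey FD, so 3NF still holds.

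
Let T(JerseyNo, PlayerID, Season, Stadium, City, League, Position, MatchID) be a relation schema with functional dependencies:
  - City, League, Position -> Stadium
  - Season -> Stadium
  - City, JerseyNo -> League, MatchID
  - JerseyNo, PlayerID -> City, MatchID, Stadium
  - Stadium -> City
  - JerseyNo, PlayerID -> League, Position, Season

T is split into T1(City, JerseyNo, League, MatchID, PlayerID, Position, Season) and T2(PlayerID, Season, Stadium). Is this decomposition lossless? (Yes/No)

Common attributes: {PlayerID, Season}; their closure is {City, PlayerID, Season, Stadium}.
This includes all of T2, so the common attributes are a superkey of T2 — the join is lossless.

Yes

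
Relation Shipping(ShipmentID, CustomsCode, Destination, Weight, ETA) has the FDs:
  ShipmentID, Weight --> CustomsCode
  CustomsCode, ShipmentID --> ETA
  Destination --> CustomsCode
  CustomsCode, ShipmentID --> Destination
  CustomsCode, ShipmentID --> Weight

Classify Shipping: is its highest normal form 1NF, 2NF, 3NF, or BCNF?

Candidate keys: {CustomsCode, ShipmentID}, {Destination, ShipmentID}, {ShipmentID, Weight}. Prime attributes: {CustomsCode, Destination, ShipmentID, Weight}.
Destination --> CustomsCode breaks BCNF: {Destination}⁺ = {CustomsCode, Destination}, so {Destination} is not a superkey.
But every attribute on its right side ({CustomsCode}) is prime, and the same holds for every other non-superkey FD, so 3NF still holds.

3NF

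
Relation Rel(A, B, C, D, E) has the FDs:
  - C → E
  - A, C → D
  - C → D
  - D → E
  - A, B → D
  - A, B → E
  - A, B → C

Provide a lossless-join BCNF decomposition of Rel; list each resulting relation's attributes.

{A, B, C}; {C, D}; {D, E}

Candidate key of the original relation: {A, B}.
In {A, B, C, D, E}, {C} is not a superkey ({C}⁺ restricted to this set is {C, D, E}), so split on C → D, E into {C, D, E} and {A, B, C}.
In {C, D, E}, {D} is not a superkey ({D}⁺ restricted to this set is {D, E}), so split on D → E into {D, E} and {C, D}.
{D, E} is in BCNF.
{C, D} is in BCNF.
{A, B, C} is in BCNF.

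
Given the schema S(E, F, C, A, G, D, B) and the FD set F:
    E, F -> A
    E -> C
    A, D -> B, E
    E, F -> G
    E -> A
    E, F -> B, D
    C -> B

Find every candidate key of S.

{A, D, F}, {E, F}

No FD produces {F}, so it must be in every candidate key.
{E, F}⁺ = {A, B, C, D, E, F, G}, which is every attribute, so {E, F} is a candidate key.
{A, D, F}⁺ = {A, B, C, D, E, F, G}, which is every attribute, so {A, D, F} is a candidate key.
Any other superkey properly contains one of these, so there are no further candidate keys.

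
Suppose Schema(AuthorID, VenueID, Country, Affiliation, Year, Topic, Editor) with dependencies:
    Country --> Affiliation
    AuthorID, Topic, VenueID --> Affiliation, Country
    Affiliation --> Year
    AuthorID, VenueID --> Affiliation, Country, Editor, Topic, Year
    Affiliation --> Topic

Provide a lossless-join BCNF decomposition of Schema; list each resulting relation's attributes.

Candidate key of the original relation: {AuthorID, VenueID}.
Within {Affiliation, AuthorID, Country, Editor, Topic, VenueID, Year}: {Country}⁺ ∩ {Affiliation, AuthorID, Country, Editor, Topic, VenueID, Year} = {Affiliation, Country, Topic, Year}, not the whole set, so Country --> Affiliation, Topic, Year violates BCNF; decompose into {Affiliation, Country, Topic, Year} and {AuthorID, Country, Editor, VenueID}.
Within {Affiliation, Country, Topic, Year}: {Affiliation}⁺ ∩ {Affiliation, Country, Topic, Year} = {Affiliation, Topic, Year}, not the whole set, so Affiliation --> Topic, Year violates BCNF; decompose into {Affiliation, Topic, Year} and {Affiliation, Country}.
{Affiliation, Topic, Year} is in BCNF.
{Affiliation, Country} is in BCNF.
{AuthorID, Country, Editor, VenueID} is in BCNF.

{Affiliation, Country}; {Affiliation, Topic, Year}; {AuthorID, Country, Editor, VenueID}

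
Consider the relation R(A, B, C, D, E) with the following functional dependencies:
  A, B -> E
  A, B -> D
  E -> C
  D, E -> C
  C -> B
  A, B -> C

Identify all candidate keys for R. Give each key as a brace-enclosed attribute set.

{A} never appears on the right of any FD, so every key must include it.
{A, B}⁺ = {A, B, C, D, E}, which is every attribute, so {A, B} is a candidate key.
{A, C}⁺ = {A, B, C, D, E}, which is every attribute, so {A, C} is a candidate key.
{A, E}⁺ = {A, B, C, D, E}, which is every attribute, so {A, E} is a candidate key.
These are minimal and exhaustive — every other superkey contains one of them.

{A, B}, {A, C}, {A, E}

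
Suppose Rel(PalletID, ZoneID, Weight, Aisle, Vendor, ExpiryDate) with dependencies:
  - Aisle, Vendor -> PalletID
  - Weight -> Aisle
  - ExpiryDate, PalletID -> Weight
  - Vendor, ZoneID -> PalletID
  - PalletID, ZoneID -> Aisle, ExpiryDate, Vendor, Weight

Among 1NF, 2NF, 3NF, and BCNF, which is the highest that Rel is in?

Candidate keys: {PalletID, ZoneID}, {Vendor, ZoneID}. Prime attributes: {PalletID, Vendor, ZoneID}.
For Aisle, Vendor -> PalletID we have {Aisle, Vendor}⁺ = {Aisle, PalletID, Vendor}; {Aisle, Vendor} is not a superkey, so BCNF fails.
Weight -> Aisle determines the non-prime attribute {Aisle} from a non-superkey — 3NF is violated.
No non-prime attribute depends on a proper subset of any candidate key, so 2NF holds.

2NF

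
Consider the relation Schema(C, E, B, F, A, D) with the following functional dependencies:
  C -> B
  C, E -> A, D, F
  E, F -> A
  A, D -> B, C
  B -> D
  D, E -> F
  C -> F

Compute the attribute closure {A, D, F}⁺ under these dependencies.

Start with {A, D, F}.
A, D -> B, C applies; add {B, C} → now {A, B, C, D, F}.
No further FD applies.

{A, B, C, D, F}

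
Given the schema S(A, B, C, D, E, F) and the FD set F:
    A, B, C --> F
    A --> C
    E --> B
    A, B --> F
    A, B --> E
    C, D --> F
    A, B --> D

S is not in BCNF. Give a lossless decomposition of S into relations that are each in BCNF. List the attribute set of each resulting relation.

Candidate keys of the original relation: {A, B}, {A, E}.
In {A, B, C, D, E, F}, {A} is not a superkey ({A}⁺ restricted to this set is {A, C}), so split on A --> C into {A, C} and {A, B, D, E, F}.
{A, C} has no BCNF violation.
In {A, B, D, E, F}, {E} is not a superkey ({E}⁺ restricted to this set is {B, E}), so split on E --> B into {B, E} and {A, D, E, F}.
{B, E} has no BCNF violation.
In {A, D, E, F}, {A, D} is not a superkey ({A, D}⁺ restricted to this set is {A, D, F}), so split on A, D --> F into {A, D, F} and {A, D, E}.
{A, D, F} has no BCNF violation.
{A, D, E} has no BCNF violation.

{A, C}; {A, D, E}; {A, D, F}; {B, E}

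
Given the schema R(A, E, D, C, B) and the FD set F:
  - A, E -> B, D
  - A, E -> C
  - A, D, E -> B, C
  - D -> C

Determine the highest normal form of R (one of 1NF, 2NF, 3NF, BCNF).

Candidate key: {A, E}. Prime attributes: {A, E}.
D -> C: {D}⁺ = {C, D}, which is not all of the attributes, so the left side is not a superkey — BCNF is violated.
Because {C} is non-prime and the left side of D -> C is not a superkey, the relation is not in 3NF.
No non-prime attribute depends on a proper subset of any candidate key, so 2NF holds.

2NF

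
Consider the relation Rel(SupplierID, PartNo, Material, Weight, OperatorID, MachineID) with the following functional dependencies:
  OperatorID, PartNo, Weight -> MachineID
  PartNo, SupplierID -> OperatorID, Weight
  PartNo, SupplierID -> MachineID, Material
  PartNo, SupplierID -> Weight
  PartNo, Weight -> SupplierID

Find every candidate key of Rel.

{PartNo, SupplierID}, {PartNo, Weight}

No FD produces {PartNo}, so it must be in every candidate key.
{PartNo, SupplierID}⁺ = {MachineID, Material, OperatorID, PartNo, SupplierID, Weight}, which is every attribute, so {PartNo, SupplierID} is a candidate key.
{PartNo, Weight}⁺ = {MachineID, Material, OperatorID, PartNo, SupplierID, Weight}, which is every attribute, so {PartNo, Weight} is a candidate key.
These are minimal and exhaustive — every other superkey contains one of them.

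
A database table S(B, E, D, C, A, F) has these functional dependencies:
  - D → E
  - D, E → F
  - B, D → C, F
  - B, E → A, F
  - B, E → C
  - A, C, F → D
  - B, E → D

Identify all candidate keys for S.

{B} never appears on the right of any FD, so every key must include it.
{B, D}⁺ = {A, B, C, D, E, F}, which is every attribute, so {B, D} is a candidate key.
{B, E}⁺ = {A, B, C, D, E, F}, which is every attribute, so {B, E} is a candidate key.
{A, B, C, F}⁺ = {A, B, C, D, E, F}, which is every attribute, so {A, B, C, F} is a candidate key.
No proper subset of any of these is a key, and no other minimal superkey exists.

{A, B, C, F}, {B, D}, {B, E}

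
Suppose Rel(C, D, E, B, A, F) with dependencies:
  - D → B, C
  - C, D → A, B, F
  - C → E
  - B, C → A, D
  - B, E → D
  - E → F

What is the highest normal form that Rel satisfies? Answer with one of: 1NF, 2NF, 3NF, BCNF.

1NF

Candidate keys: {B, C}, {B, E}, {D}. Prime attributes: {B, C, D, E}.
C → E: {C}⁺ = {C, E, F}, which is not all of the attributes, so the left side is not a superkey — BCNF is violated.
E → F determines the non-prime attribute {F} from a non-superkey — 3NF is violated.
Since {C} ⊂ {B, C} and {C}⁺ ⊇ {F} with {F} non-prime, there is a partial dependency; 2NF fails.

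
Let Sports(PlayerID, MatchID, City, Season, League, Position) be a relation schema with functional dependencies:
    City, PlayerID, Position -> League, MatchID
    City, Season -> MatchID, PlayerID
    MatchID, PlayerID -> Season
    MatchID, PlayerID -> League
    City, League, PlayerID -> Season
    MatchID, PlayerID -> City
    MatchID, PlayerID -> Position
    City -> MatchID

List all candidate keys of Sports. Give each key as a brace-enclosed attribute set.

{City, PlayerID}, {City, Season}, {MatchID, PlayerID}

{City, PlayerID}⁺ = {City, League, MatchID, PlayerID, Position, Season} — all of the relation — so {City, PlayerID} is a candidate key.
{City, Season}⁺ = {City, League, MatchID, PlayerID, Position, Season} — all of the relation — so {City, Season} is a candidate key.
{MatchID, PlayerID}⁺ = {City, League, MatchID, PlayerID, Position, Season} — all of the relation — so {MatchID, PlayerID} is a candidate key.
No proper subset of any of these is a key, and no other minimal superkey exists.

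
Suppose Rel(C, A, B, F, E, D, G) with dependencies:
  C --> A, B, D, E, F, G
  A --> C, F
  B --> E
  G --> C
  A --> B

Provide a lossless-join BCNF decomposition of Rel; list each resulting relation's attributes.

{A, B, C, D, F, G}; {B, E}

Candidate keys of the original relation: {A}, {C}, {G}.
Within {A, B, C, D, E, F, G}: {B}⁺ ∩ {A, B, C, D, E, F, G} = {B, E}, not the whole set, so B --> E violates BCNF; decompose into {B, E} and {A, B, C, D, F, G}.
{B, E} is in BCNF.
{A, B, C, D, F, G} is in BCNF.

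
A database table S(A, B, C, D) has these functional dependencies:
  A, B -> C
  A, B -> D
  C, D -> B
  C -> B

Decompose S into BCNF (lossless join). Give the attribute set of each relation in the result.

{A, C, D}; {B, C}

Candidate keys of the original relation: {A, B}, {A, C}.
Within {A, B, C, D}: {C, D}⁺ ∩ {A, B, C, D} = {B, C, D}, not the whole set, so C, D -> B violates BCNF; decompose into {B, C, D} and {A, C, D}.
Within {B, C, D}: {C}⁺ ∩ {B, C, D} = {B, C}, not the whole set, so C -> B violates BCNF; decompose into {B, C} and {C, D}.
{B, C} has no BCNF violation.
{C, D} has no BCNF violation.
{A, C, D} has no BCNF violation.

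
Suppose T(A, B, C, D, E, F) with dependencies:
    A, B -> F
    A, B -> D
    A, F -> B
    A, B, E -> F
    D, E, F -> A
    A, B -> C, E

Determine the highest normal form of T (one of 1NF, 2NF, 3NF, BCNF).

Candidate keys: {A, B}, {A, F}, {D, E, F}. Prime attributes: {A, B, D, E, F}.
Each dependency's left side is a superkey — BCNF holds.

BCNF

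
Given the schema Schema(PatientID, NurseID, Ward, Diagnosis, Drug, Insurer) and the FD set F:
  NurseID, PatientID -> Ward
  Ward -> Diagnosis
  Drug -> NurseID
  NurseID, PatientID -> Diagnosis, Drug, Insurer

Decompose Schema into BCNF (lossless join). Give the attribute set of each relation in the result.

{Diagnosis, Ward}; {Drug, Insurer, PatientID, Ward}; {Drug, NurseID}

Candidate keys of the original relation: {Drug, PatientID}, {NurseID, PatientID}.
Within {Diagnosis, Drug, Insurer, NurseID, PatientID, Ward}: {Ward}⁺ ∩ {Diagnosis, Drug, Insurer, NurseID, PatientID, Ward} = {Diagnosis, Ward}, not the whole set, so Ward -> Diagnosis violates BCNF; decompose into {Diagnosis, Ward} and {Drug, Insurer, NurseID, PatientID, Ward}.
{Diagnosis, Ward} has no BCNF violation.
Within {Drug, Insurer, NurseID, PatientID, Ward}: {Drug}⁺ ∩ {Drug, Insurer, NurseID, PatientID, Ward} = {Drug, NurseID}, not the whole set, so Drug -> NurseID violates BCNF; decompose into {Drug, NurseID} and {Drug, Insurer, PatientID, Ward}.
{Drug, NurseID} has no BCNF violation.
{Drug, Insurer, PatientID, Ward} has no BCNF violation.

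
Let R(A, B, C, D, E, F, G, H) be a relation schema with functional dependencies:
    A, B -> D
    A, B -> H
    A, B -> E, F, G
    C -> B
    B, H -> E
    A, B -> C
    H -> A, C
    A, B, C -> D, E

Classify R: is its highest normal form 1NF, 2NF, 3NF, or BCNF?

Candidate keys: {A, B}, {A, C}, {H}. Prime attributes: {A, B, C, H}.
C -> B breaks BCNF: {C}⁺ = {B, C}, so {C} is not a superkey.
But every attribute on its right side ({B}) is prime, and the same holds for every other non-superkey FD, so 3NF still holds.

3NF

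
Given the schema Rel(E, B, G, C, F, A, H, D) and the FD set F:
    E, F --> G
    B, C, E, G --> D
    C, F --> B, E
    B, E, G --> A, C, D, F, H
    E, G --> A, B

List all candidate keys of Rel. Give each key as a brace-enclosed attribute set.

{C, F}⁺ = {A, B, C, D, E, F, G, H}, which is every attribute, so {C, F} is a candidate key.
{E, F}⁺ = {A, B, C, D, E, F, G, H}, which is every attribute, so {E, F} is a candidate key.
{E, G}⁺ = {A, B, C, D, E, F, G, H}, which is every attribute, so {E, G} is a candidate key.
No proper subset of any of these is a key, and no other minimal superkey exists.

{C, F}, {E, F}, {E, G}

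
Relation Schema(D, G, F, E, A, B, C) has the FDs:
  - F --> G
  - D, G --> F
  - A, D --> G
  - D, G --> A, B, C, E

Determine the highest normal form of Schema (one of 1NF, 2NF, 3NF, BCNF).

Candidate keys: {A, D}, {D, F}, {D, G}. Prime attributes: {A, D, F, G}.
F --> G breaks BCNF: {F}⁺ = {F, G}, so {F} is not a superkey.
Its right-hand attributes {G} are all prime, as are those of every other non-superkey FD — the relation is in 3NF.

3NF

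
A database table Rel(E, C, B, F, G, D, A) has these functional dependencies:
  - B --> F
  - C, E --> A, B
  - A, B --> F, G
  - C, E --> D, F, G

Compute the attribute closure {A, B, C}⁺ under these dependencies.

{A, B, C, F, G}

Start with {A, B, C}.
B --> F applies; add {F} → now {A, B, C, F}.
A, B --> F, G applies; add {G} → now {A, B, C, F, G}.
No further FD applies.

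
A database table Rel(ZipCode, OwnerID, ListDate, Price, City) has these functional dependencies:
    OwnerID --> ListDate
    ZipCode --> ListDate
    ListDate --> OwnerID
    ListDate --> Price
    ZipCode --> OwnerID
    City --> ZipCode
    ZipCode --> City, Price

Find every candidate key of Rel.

{City}⁺ = {City, ListDate, OwnerID, Price, ZipCode}, which is every attribute, so {City} is a candidate key.
{ZipCode}⁺ = {City, ListDate, OwnerID, Price, ZipCode}, which is every attribute, so {ZipCode} is a candidate key.
Any other superkey properly contains one of these, so there are no further candidate keys.

{City}, {ZipCode}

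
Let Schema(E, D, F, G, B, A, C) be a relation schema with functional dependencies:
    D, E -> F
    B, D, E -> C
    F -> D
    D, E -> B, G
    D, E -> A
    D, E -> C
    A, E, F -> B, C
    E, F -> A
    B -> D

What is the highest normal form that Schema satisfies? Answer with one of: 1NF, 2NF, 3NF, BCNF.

3NF

Candidate keys: {B, E}, {D, E}, {E, F}. Prime attributes: {B, D, E, F}.
F -> D: {F}⁺ = {D, F}, which is not all of the attributes, so the left side is not a superkey — BCNF is violated.
Since {D} ⊆ prime attributes and every other non-superkey FD also has a prime right side, the schema is in 3NF.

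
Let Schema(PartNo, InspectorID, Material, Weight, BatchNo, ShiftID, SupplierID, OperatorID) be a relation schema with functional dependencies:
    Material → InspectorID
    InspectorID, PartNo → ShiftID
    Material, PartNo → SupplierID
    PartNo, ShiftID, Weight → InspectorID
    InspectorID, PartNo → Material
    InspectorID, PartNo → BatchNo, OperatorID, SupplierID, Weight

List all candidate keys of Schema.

No FD produces {PartNo}, so it must be in every candidate key.
{InspectorID, PartNo}⁺ = {BatchNo, InspectorID, Material, OperatorID, PartNo, ShiftID, SupplierID, Weight} — all of the relation — so {InspectorID, PartNo} is a candidate key.
{Material, PartNo}⁺ = {BatchNo, InspectorID, Material, OperatorID, PartNo, ShiftID, SupplierID, Weight} — all of the relation — so {Material, PartNo} is a candidate key.
{PartNo, ShiftID, Weight}⁺ = {BatchNo, InspectorID, Material, OperatorID, PartNo, ShiftID, SupplierID, Weight} — all of the relation — so {PartNo, ShiftID, Weight} is a candidate key.
Any other superkey properly contains one of these, so there are no further candidate keys.

{InspectorID, PartNo}, {Material, PartNo}, {PartNo, ShiftID, Weight}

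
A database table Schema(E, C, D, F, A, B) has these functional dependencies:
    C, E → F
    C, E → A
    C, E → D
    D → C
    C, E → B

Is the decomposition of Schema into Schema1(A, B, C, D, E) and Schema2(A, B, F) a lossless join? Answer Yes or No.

Schema1 ∩ Schema2 = {A, B}; its closure under F is {A, B}.
Neither Schema1 nor Schema2 is contained in that closure, so the decomposition is lossy.

No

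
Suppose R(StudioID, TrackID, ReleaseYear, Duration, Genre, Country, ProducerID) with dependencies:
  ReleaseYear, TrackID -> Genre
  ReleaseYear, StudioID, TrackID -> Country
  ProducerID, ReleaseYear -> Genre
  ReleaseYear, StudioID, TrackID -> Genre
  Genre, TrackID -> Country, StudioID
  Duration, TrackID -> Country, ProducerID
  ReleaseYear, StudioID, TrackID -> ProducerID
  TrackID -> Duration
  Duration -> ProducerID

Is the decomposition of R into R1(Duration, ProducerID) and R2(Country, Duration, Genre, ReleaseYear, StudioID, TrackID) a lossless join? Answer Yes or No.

Yes

R1 ∩ R2 = {Duration}; its closure under F is {Duration, ProducerID}.
R1 is contained in that closure, so R1 ∩ R2 -> R1 holds and the join is lossless.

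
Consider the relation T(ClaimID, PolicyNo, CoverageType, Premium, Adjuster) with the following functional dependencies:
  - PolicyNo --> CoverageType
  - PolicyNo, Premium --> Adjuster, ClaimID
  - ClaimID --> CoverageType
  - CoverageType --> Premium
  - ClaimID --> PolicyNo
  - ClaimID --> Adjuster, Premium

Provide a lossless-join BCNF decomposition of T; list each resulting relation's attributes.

{Adjuster, ClaimID, CoverageType, PolicyNo}; {CoverageType, Premium}

Candidate keys of the original relation: {ClaimID}, {PolicyNo}.
{Adjuster, ClaimID, CoverageType, PolicyNo, Premium}: {CoverageType} determines {CoverageType, Premium} here but is not a superkey — split on CoverageType --> Premium, giving {CoverageType, Premium} and {Adjuster, ClaimID, CoverageType, PolicyNo}.
{CoverageType, Premium}: every determinant is a superkey — BCNF.
{Adjuster, ClaimID, CoverageType, PolicyNo}: every determinant is a superkey — BCNF.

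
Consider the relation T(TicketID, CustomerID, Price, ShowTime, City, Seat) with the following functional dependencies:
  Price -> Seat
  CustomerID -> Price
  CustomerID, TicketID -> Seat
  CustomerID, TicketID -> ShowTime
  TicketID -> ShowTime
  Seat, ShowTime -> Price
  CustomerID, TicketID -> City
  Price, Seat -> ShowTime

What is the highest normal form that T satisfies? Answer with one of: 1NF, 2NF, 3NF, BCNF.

1NF

Candidate key: {CustomerID, TicketID}. Prime attributes: {CustomerID, TicketID}.
Price -> Seat breaks BCNF: {Price}⁺ = {Price, Seat, ShowTime}, so {Price} is not a superkey.
Price -> Seat determines the non-prime attribute {Seat} from a non-superkey — 3NF is violated.
The proper key subset {CustomerID} of {CustomerID, TicketID} determines non-prime {Price, Seat, ShowTime}, so the relation is not even in 2NF.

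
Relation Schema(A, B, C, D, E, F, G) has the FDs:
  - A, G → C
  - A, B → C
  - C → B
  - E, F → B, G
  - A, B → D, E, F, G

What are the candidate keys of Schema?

{A} never appears on the right of any FD, so every key must include it.
{A, B} is a candidate key since {A, B}⁺ = {A, B, C, D, E, F, G} covers every attribute.
{A, C} is a candidate key since {A, C}⁺ = {A, B, C, D, E, F, G} covers every attribute.
{A, G} is a candidate key since {A, G}⁺ = {A, B, C, D, E, F, G} covers every attribute.
{A, E, F} is a candidate key since {A, E, F}⁺ = {A, B, C, D, E, F, G} covers every attribute.
No proper subset of any of these is a key, and no other minimal superkey exists.

{A, B}, {A, C}, {A, E, F}, {A, G}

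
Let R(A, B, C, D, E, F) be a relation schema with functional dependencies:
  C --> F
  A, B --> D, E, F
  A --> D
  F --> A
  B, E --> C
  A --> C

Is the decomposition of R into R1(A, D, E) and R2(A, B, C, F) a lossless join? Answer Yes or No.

Common attributes: {A}; their closure is {A, C, D, F}.
R1 ⊄ {A, C, D, F} and R2 ⊄ {A, C, D, F}, so the split is lossy.

No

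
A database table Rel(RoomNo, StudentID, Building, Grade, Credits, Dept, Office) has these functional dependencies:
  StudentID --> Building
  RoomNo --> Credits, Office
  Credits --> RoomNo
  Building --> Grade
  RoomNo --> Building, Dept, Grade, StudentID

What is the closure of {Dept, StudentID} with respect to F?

Start with {Dept, StudentID}.
StudentID --> Building applies; add {Building} → now {Building, Dept, StudentID}.
Building --> Grade applies; add {Grade} → now {Building, Dept, Grade, StudentID}.
No further FD applies.

{Building, Dept, Grade, StudentID}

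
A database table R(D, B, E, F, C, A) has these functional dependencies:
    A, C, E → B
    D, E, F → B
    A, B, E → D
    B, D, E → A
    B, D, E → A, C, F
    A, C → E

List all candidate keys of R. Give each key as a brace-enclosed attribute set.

{A, B, E}, {A, C}, {B, D, E}, {D, E, F}

{A, C}⁺ = {A, B, C, D, E, F}, which is every attribute, so {A, C} is a candidate key.
{A, B, E}⁺ = {A, B, C, D, E, F}, which is every attribute, so {A, B, E} is a candidate key.
{B, D, E}⁺ = {A, B, C, D, E, F}, which is every attribute, so {B, D, E} is a candidate key.
{D, E, F}⁺ = {A, B, C, D, E, F}, which is every attribute, so {D, E, F} is a candidate key.
These are minimal and exhaustive — every other superkey contains one of them.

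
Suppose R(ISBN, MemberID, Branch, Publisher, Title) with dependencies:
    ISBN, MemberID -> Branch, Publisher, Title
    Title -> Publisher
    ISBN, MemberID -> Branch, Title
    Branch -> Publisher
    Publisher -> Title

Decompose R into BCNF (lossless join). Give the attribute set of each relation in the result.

{Branch, ISBN, MemberID}; {Branch, Title}; {Publisher, Title}

Candidate key of the original relation: {ISBN, MemberID}.
In {Branch, ISBN, MemberID, Publisher, Title}, {Title} is not a superkey ({Title}⁺ restricted to this set is {Publisher, Title}), so split on Title -> Publisher into {Publisher, Title} and {Branch, ISBN, MemberID, Title}.
{Publisher, Title} has no BCNF violation.
In {Branch, ISBN, MemberID, Title}, {Branch} is not a superkey ({Branch}⁺ restricted to this set is {Branch, Title}), so split on Branch -> Title into {Branch, Title} and {Branch, ISBN, MemberID}.
{Branch, Title} has no BCNF violation.
{Branch, ISBN, MemberID} has no BCNF violation.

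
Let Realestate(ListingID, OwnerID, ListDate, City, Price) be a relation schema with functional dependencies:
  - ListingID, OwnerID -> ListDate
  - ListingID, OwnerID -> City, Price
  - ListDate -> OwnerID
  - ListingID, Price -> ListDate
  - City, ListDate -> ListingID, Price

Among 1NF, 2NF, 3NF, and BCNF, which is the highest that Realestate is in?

Candidate keys: {City, ListDate}, {ListDate, ListingID}, {ListingID, OwnerID}, {ListingID, Price}. Prime attributes: {City, ListDate, ListingID, OwnerID, Price}.
ListDate -> OwnerID: {ListDate}⁺ = {ListDate, OwnerID}, which is not all of the attributes, so the left side is not a superkey — BCNF is violated.
Since {OwnerID} ⊆ prime attributes and every other non-superkey FD also has a prime right side, the schema is in 3NF.

3NF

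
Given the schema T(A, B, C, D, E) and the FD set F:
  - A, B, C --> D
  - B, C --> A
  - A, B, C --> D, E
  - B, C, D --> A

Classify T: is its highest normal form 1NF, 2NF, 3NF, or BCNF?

BCNF

Candidate key: {B, C}. Prime attributes: {B, C}.
Each dependency's left side is a superkey — BCNF holds.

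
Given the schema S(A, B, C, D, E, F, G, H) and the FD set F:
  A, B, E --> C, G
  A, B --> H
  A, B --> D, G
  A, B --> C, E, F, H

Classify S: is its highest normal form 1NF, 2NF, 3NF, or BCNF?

Candidate key: {A, B}. Prime attributes: {A, B}.
Every FD has a superkey on the left, so the relation is in BCNF.

BCNF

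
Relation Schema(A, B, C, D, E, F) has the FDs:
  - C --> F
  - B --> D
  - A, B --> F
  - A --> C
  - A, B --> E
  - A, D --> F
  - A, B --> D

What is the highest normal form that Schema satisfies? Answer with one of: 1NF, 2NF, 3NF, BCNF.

1NF

Candidate key: {A, B}. Prime attributes: {A, B}.
For C --> F we have {C}⁺ = {C, F}; {C} is not a superkey, so BCNF fails.
Because {F} is non-prime and the left side of C --> F is not a superkey, the relation is not in 3NF.
{A} is a proper subset of the key {A, B}, and {A}⁺ contains the non-prime attributes {C, F} — a partial dependency, so 2NF is violated.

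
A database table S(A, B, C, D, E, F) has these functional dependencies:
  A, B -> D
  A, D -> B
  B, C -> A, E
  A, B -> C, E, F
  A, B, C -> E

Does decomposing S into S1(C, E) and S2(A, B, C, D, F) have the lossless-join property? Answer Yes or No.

No

S1 ∩ S2 = {C}; its closure under F is {C}.
S1 ⊄ {C} and S2 ⊄ {C}, so the split is lossy.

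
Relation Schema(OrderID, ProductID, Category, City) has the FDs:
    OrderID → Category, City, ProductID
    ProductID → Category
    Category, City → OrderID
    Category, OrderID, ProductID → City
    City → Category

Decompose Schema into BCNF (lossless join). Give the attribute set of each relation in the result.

Candidate keys of the original relation: {City}, {OrderID}.
Within {Category, City, OrderID, ProductID}: {ProductID}⁺ ∩ {Category, City, OrderID, ProductID} = {Category, ProductID}, not the whole set, so ProductID → Category violates BCNF; decompose into {Category, ProductID} and {City, OrderID, ProductID}.
{Category, ProductID} has no BCNF violation.
{City, OrderID, ProductID} has no BCNF violation.

{Category, ProductID}; {City, OrderID, ProductID}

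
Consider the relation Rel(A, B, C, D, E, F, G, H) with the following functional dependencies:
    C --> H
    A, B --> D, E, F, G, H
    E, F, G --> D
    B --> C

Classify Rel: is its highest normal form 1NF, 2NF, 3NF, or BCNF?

1NF

Candidate key: {A, B}. Prime attributes: {A, B}.
C --> H: {C}⁺ = {C, H}, which is not all of the attributes, so the left side is not a superkey — BCNF is violated.
C --> H has non-prime {H} on the right and a non-superkey on the left, so 3NF fails.
{B} is a proper subset of the key {A, B}, and {B}⁺ contains the non-prime attributes {C, H} — a partial dependency, so 2NF is violated.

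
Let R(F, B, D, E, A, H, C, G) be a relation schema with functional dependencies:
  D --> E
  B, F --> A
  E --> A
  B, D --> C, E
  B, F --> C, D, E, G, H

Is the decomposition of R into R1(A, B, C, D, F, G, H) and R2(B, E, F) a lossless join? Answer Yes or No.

Common attributes: {B, F}; their closure is {A, B, C, D, E, F, G, H}.
This includes all of R1, so the common attributes are a superkey of R1 — the join is lossless.

Yes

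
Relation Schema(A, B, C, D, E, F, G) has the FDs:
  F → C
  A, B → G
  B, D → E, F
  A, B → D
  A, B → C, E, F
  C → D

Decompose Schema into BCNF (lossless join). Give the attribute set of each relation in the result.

{A, B, F, G}; {B, E, F}; {C, D}; {C, F}

Candidate key of the original relation: {A, B}.
{A, B, C, D, E, F, G}: {F} determines {C, D, F} here but is not a superkey — split on F → C, D, giving {C, D, F} and {A, B, E, F, G}.
{C, D, F}: {C} determines {C, D} here but is not a superkey — split on C → D, giving {C, D} and {C, F}.
{C, D}: every determinant is a superkey — BCNF.
{C, F}: every determinant is a superkey — BCNF.
{A, B, E, F, G}: {B, F} determines {B, E, F} here but is not a superkey — split on B, F → E, giving {B, E, F} and {A, B, F, G}.
{B, E, F}: every determinant is a superkey — BCNF.
{A, B, F, G}: every determinant is a superkey — BCNF.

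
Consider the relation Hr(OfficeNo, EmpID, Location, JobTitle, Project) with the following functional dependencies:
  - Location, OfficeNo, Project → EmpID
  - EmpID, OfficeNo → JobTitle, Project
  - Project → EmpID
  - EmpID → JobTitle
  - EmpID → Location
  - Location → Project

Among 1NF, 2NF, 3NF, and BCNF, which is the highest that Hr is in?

1NF

Candidate keys: {EmpID, OfficeNo}, {Location, OfficeNo}, {OfficeNo, Project}. Prime attributes: {EmpID, Location, OfficeNo, Project}.
Project → EmpID: {Project}⁺ = {EmpID, JobTitle, Location, Project}, which is not all of the attributes, so the left side is not a superkey — BCNF is violated.
EmpID → JobTitle has non-prime {JobTitle} on the right and a non-superkey on the left, so 3NF fails.
{EmpID} is a proper subset of the key {EmpID, OfficeNo}, and {EmpID}⁺ contains the non-prime attribute {JobTitle} — a partial dependency, so 2NF is violated.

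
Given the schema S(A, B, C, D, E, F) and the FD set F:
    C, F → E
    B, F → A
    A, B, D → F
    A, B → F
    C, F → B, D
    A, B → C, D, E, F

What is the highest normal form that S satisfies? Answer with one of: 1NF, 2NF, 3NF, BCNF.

BCNF

Candidate keys: {A, B}, {B, F}, {C, F}. Prime attributes: {A, B, C, F}.
Every FD has a superkey on the left, so the relation is in BCNF.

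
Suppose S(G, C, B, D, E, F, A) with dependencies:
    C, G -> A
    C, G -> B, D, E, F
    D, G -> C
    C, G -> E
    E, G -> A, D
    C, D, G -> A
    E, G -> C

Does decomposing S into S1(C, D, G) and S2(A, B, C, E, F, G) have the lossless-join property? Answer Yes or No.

The shared attributes are {C, G} and {C, G}⁺ = {A, B, C, D, E, F, G}.
S1 is contained in that closure, so S1 ∩ S2 -> S1 holds and the join is lossless.

Yes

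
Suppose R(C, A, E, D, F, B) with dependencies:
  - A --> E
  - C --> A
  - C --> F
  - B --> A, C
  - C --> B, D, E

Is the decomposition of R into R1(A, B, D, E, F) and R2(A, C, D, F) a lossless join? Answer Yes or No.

No

Common attributes: {A, D, F}; their closure is {A, D, E, F}.
The closure covers neither R1 nor R2 entirely; the join is not lossless.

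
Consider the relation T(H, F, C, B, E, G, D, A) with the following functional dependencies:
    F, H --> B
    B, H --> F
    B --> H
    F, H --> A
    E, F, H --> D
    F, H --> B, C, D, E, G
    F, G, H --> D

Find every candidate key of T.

{B}⁺ = {A, B, C, D, E, F, G, H} — all of the relation — so {B} is a candidate key.
{F, H}⁺ = {A, B, C, D, E, F, G, H} — all of the relation — so {F, H} is a candidate key.
These are minimal and exhaustive — every other superkey contains one of them.

{B}, {F, H}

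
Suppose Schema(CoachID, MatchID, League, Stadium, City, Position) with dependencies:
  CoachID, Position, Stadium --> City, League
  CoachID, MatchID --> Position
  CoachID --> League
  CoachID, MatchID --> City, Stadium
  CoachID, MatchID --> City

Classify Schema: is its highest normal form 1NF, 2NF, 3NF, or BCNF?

1NF

Candidate key: {CoachID, MatchID}. Prime attributes: {CoachID, MatchID}.
For CoachID, Position, Stadium --> City, League we have {CoachID, Position, Stadium}⁺ = {City, CoachID, League, Position, Stadium}; {CoachID, Position, Stadium} is not a superkey, so BCNF fails.
CoachID, Position, Stadium --> City, League determines the non-prime attributes {City, League} from a non-superkey — 3NF is violated.
The proper key subset {CoachID} of {CoachID, MatchID} determines non-prime {League}, so the relation is not even in 2NF.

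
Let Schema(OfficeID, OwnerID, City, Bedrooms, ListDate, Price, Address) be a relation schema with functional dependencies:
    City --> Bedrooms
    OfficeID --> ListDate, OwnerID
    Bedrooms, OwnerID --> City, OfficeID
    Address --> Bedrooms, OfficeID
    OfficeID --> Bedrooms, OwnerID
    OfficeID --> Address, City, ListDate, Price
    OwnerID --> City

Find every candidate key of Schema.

{Address}, {OfficeID}, {OwnerID}

Closure of {Address} is {Address, Bedrooms, City, ListDate, OfficeID, OwnerID, Price}, the whole schema; {Address} is a candidate key.
Closure of {OfficeID} is {Address, Bedrooms, City, ListDate, OfficeID, OwnerID, Price}, the whole schema; {OfficeID} is a candidate key.
Closure of {OwnerID} is {Address, Bedrooms, City, ListDate, OfficeID, OwnerID, Price}, the whole schema; {OwnerID} is a candidate key.
No proper subset of any of these is a key, and no other minimal superkey exists.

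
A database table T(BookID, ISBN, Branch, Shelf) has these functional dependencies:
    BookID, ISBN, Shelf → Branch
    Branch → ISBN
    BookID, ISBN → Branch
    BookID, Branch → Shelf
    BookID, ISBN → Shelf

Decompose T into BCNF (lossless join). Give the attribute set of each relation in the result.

Candidate keys of the original relation: {BookID, Branch}, {BookID, ISBN}.
{BookID, Branch, ISBN, Shelf}: {Branch} determines {Branch, ISBN} here but is not a superkey — split on Branch → ISBN, giving {Branch, ISBN} and {BookID, Branch, Shelf}.
{Branch, ISBN} has no BCNF violation.
{BookID, Branch, Shelf} has no BCNF violation.

{BookID, Branch, Shelf}; {Branch, ISBN}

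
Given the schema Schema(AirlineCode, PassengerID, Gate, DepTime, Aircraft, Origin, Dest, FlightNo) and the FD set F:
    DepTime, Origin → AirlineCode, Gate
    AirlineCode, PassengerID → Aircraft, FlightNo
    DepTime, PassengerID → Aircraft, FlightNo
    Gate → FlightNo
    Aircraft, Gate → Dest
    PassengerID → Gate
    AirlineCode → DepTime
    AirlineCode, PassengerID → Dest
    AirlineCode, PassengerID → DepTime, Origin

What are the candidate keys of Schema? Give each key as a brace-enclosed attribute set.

{AirlineCode, PassengerID}, {DepTime, Origin, PassengerID}

Attributes never on any right-hand side: {PassengerID} — every candidate key must contain it.
Closure of {AirlineCode, PassengerID} is {Aircraft, AirlineCode, DepTime, Dest, FlightNo, Gate, Origin, PassengerID}, the whole schema; {AirlineCode, PassengerID} is a candidate key.
Closure of {DepTime, Origin, PassengerID} is {Aircraft, AirlineCode, DepTime, Dest, FlightNo, Gate, Origin, PassengerID}, the whole schema; {DepTime, Origin, PassengerID} is a candidate key.
Any other superkey properly contains one of these, so there are no further candidate keys.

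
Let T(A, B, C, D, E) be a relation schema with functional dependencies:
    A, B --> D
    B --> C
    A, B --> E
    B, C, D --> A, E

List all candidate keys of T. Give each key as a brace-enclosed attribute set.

No FD produces {B}, so it must be in every candidate key.
{A, B}⁺ = {A, B, C, D, E} — all of the relation — so {A, B} is a candidate key.
{B, D}⁺ = {A, B, C, D, E} — all of the relation — so {B, D} is a candidate key.
These are minimal and exhaustive — every other superkey contains one of them.

{A, B}, {B, D}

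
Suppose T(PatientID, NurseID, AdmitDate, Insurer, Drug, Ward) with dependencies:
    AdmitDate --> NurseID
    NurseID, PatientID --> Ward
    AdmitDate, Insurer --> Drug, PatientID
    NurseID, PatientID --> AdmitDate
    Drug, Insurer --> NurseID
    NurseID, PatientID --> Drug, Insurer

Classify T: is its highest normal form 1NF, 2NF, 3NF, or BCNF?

Candidate keys: {AdmitDate, Insurer}, {AdmitDate, PatientID}, {Drug, Insurer, PatientID}, {NurseID, PatientID}. Prime attributes: {AdmitDate, Drug, Insurer, NurseID, PatientID}.
AdmitDate --> NurseID breaks BCNF: {AdmitDate}⁺ = {AdmitDate, NurseID}, so {AdmitDate} is not a superkey.
But every attribute on its right side ({NurseID}) is prime, and the same holds for every other non-superkey FD, so 3NF still holds.

3NF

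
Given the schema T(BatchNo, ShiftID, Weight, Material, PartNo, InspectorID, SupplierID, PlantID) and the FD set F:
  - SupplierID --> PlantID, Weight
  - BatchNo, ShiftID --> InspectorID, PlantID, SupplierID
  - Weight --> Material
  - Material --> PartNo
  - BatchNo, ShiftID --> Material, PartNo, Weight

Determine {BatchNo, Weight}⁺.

Start with {BatchNo, Weight}.
Weight --> Material applies; add {Material} → now {BatchNo, Material, Weight}.
Material --> PartNo applies; add {PartNo} → now {BatchNo, Material, PartNo, Weight}.
No further FD applies.

{BatchNo, Material, PartNo, Weight}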